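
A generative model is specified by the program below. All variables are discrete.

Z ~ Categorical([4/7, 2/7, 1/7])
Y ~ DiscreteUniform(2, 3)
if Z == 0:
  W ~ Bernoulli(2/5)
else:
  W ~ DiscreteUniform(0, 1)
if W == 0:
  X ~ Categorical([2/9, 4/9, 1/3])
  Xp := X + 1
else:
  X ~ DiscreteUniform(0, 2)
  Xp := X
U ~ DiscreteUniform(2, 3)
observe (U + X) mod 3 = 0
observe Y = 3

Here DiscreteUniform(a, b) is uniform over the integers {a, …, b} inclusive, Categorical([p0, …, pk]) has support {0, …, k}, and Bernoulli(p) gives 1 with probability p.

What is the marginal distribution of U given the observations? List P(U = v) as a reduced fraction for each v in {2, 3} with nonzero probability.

P(U=2) = 83/140, P(U=3) = 57/140

Enumerate traces; 12 have nonzero weight after conditioning:
  (Z=0, Y=3, W=0, X=0, U=3) weight 2/105
  (Z=0, Y=3, W=0, X=1, U=2) weight 4/105
  (Z=0, Y=3, W=1, X=0, U=3) weight 2/105
  (Z=0, Y=3, W=1, X=1, U=2) weight 2/105
  (Z=1, Y=3, W=0, X=0, U=3) weight 1/126
  (Z=1, Y=3, W=0, X=1, U=2) weight 1/63
  (Z=1, Y=3, W=1, X=0, U=3) weight 1/84
  (Z=1, Y=3, W=1, X=1, U=2) weight 1/84
  … 4 more
Group by U:
  weight(U=2) = 83/840
  weight(U=3) = 19/280
Total weight = 83/840 + 19/280 = 1/6
P(U=2 | obs) = 83/840 / 1/6 = 83/140
P(U=3 | obs) = 19/280 / 1/6 = 57/140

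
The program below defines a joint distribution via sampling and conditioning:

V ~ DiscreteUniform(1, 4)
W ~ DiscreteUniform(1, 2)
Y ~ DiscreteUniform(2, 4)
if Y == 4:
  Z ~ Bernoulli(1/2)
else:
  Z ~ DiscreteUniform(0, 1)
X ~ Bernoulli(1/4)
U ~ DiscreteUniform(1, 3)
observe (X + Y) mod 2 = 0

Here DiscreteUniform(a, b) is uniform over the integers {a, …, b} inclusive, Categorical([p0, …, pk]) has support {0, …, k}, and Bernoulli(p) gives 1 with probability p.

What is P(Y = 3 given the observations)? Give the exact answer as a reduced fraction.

Enumerate traces; 144 have nonzero weight after conditioning:
  (V=1, W=1, Y=2, Z=0, X=0, U=1) weight 1/192
  (V=1, W=1, Y=2, Z=0, X=0, U=2) weight 1/192
  (V=1, W=1, Y=2, Z=0, X=0, U=3) weight 1/192
  (V=1, W=1, Y=2, Z=1, X=0, U=1) weight 1/192
  (V=1, W=1, Y=2, Z=1, X=0, U=2) weight 1/192
  (V=1, W=1, Y=2, Z=1, X=0, U=3) weight 1/192
  (V=1, W=1, Y=3, Z=0, X=1, U=1) weight 1/576
  (V=1, W=1, Y=3, Z=0, X=1, U=2) weight 1/576
  (V=1, W=1, Y=4, Z=0, X=0, U=1) weight 1/192
  … 135 more
Group by Y:
  weight(Y=2) = 1/4
  weight(Y=3) = 1/12
  weight(Y=4) = 1/4
Total weight = 1/4 + 1/12 + 1/4 = 7/12
P(Y=2 | obs) = 1/4 / 7/12 = 3/7
P(Y=3 | obs) = 1/12 / 7/12 = 1/7
P(Y=4 | obs) = 1/4 / 7/12 = 3/7

P(Y = 3 | obs) = 1/7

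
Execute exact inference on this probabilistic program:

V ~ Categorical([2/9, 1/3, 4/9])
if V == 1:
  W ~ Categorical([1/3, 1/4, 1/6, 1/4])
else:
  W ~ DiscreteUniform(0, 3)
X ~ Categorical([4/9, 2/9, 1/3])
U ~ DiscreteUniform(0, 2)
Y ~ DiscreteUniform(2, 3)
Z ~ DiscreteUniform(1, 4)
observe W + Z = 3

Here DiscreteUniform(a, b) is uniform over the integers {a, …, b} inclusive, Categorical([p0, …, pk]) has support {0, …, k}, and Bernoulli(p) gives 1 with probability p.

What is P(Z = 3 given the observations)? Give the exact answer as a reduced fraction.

P(Z = 3 | obs) = 10/27

Enumerate traces; 162 have nonzero weight after conditioning:
  (V=0, W=0, X=0, U=0, Y=2, Z=3) weight 1/972
  (V=0, W=0, X=0, U=0, Y=3, Z=3) weight 1/972
  (V=0, W=0, X=0, U=1, Y=2, Z=3) weight 1/972
  (V=0, W=0, X=0, U=1, Y=3, Z=3) weight 1/972
  (V=0, W=0, X=0, U=2, Y=2, Z=3) weight 1/972
  (V=0, W=0, X=0, U=2, Y=3, Z=3) weight 1/972
  (V=0, W=0, X=1, U=0, Y=2, Z=3) weight 1/1944
  (V=0, W=0, X=1, U=0, Y=3, Z=3) weight 1/1944
  (V=0, W=1, X=0, U=0, Y=2, Z=2) weight 1/972
  (V=0, W=2, X=0, U=0, Y=2, Z=1) weight 1/972
  … 152 more
Group by Z:
  weight(Z=1) = 1/18
  weight(Z=2) = 1/16
  weight(Z=3) = 5/72
Total weight = 1/18 + 1/16 + 5/72 = 3/16
P(Z=1 | obs) = 1/18 / 3/16 = 8/27
P(Z=2 | obs) = 1/16 / 3/16 = 1/3
P(Z=3 | obs) = 5/72 / 3/16 = 10/27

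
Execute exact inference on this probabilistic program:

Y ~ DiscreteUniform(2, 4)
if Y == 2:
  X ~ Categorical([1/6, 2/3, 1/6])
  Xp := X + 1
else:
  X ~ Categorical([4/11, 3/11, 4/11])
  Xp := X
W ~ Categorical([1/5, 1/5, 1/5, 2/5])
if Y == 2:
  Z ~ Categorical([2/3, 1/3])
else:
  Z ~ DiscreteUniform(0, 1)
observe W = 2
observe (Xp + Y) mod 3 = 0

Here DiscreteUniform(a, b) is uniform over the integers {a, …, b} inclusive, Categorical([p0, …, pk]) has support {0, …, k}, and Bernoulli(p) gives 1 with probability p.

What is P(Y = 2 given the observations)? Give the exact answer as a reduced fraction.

P(Y = 2 | obs) = 11/59

Enumerate traces; 6 have nonzero weight after conditioning:
  (Y=2, X=0, W=2, Z=0) weight 1/135
  (Y=2, X=0, W=2, Z=1) weight 1/270
  (Y=3, X=0, W=2, Z=0) weight 2/165
  (Y=3, X=0, W=2, Z=1) weight 2/165
  (Y=4, X=2, W=2, Z=0) weight 2/165
  (Y=4, X=2, W=2, Z=1) weight 2/165
Group by Y:
  weight(Y=2) = 1/90
  weight(Y=3) = 4/165
  weight(Y=4) = 4/165
Total weight = 1/90 + 4/165 + 4/165 = 59/990
P(Y=2 | obs) = 1/90 / 59/990 = 11/59
P(Y=3 | obs) = 4/165 / 59/990 = 24/59
P(Y=4 | obs) = 4/165 / 59/990 = 24/59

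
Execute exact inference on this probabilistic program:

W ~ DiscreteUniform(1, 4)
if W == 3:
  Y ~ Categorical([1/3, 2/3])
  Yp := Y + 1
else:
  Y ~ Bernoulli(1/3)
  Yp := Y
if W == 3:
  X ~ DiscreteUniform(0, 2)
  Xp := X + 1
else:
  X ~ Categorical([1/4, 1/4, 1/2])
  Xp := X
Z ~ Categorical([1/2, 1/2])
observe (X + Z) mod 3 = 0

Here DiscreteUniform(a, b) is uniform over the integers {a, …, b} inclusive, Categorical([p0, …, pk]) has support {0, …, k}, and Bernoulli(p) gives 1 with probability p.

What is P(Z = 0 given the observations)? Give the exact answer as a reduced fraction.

Enumerate traces; 16 have nonzero weight after conditioning:
  (W=1, Y=0, X=0, Z=0) weight 1/48
  (W=1, Y=0, X=2, Z=1) weight 1/24
  (W=1, Y=1, X=0, Z=0) weight 1/96
  (W=1, Y=1, X=2, Z=1) weight 1/48
  (W=2, Y=0, X=0, Z=0) weight 1/48
  (W=2, Y=0, X=2, Z=1) weight 1/24
  (W=2, Y=1, X=0, Z=0) weight 1/96
  (W=2, Y=1, X=2, Z=1) weight 1/48
  … 8 more
Group by Z:
  weight(Z=0) = 13/96
  weight(Z=1) = 11/48
Total weight = 13/96 + 11/48 = 35/96
P(Z=0 | obs) = 13/96 / 35/96 = 13/35
P(Z=1 | obs) = 11/48 / 35/96 = 22/35

P(Z = 0 | obs) = 13/35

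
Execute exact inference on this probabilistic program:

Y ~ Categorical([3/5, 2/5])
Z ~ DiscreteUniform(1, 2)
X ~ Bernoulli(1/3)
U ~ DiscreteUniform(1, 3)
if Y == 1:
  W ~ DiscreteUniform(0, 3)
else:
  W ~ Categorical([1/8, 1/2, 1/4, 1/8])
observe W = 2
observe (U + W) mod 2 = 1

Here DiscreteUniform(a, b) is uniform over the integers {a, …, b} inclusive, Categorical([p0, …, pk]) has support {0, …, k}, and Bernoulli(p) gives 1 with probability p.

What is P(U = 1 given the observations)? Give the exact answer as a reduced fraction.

Enumerate traces; 16 have nonzero weight after conditioning:
  (Y=0, Z=1, X=0, U=1, W=2) weight 1/60
  (Y=0, Z=1, X=0, U=3, W=2) weight 1/60
  (Y=0, Z=1, X=1, U=1, W=2) weight 1/120
  (Y=0, Z=1, X=1, U=3, W=2) weight 1/120
  (Y=0, Z=2, X=0, U=1, W=2) weight 1/60
  (Y=0, Z=2, X=0, U=3, W=2) weight 1/60
  (Y=0, Z=2, X=1, U=1, W=2) weight 1/120
  (Y=0, Z=2, X=1, U=3, W=2) weight 1/120
  … 8 more
Group by U:
  weight(U=1) = 1/12
  weight(U=3) = 1/12
Total weight = 1/12 + 1/12 = 1/6
P(U=1 | obs) = 1/12 / 1/6 = 1/2
P(U=3 | obs) = 1/12 / 1/6 = 1/2

P(U = 1 | obs) = 1/2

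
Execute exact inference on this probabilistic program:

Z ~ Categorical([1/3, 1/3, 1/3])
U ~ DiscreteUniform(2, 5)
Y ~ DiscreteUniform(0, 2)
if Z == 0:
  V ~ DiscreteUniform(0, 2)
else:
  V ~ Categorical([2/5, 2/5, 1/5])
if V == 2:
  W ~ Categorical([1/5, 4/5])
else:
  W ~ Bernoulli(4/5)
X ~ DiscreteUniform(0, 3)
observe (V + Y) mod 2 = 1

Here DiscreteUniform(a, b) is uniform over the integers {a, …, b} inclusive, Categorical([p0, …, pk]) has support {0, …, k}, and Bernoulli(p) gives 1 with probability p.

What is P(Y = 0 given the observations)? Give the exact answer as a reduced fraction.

P(Y = 0 | obs) = 17/62

Enumerate traces; 384 have nonzero weight after conditioning:
  (Z=0, U=2, Y=0, V=1, W=0, X=0) weight 1/2160
  (Z=0, U=2, Y=0, V=1, W=0, X=1) weight 1/2160
  (Z=0, U=2, Y=0, V=1, W=0, X=2) weight 1/2160
  (Z=0, U=2, Y=0, V=1, W=0, X=3) weight 1/2160
  (Z=0, U=2, Y=0, V=1, W=1, X=0) weight 1/540
  (Z=0, U=2, Y=0, V=1, W=1, X=1) weight 1/540
  (Z=0, U=2, Y=0, V=1, W=1, X=2) weight 1/540
  (Z=0, U=2, Y=0, V=1, W=1, X=3) weight 1/540
  (Z=0, U=2, Y=1, V=0, W=0, X=0) weight 1/2160
  (Z=0, U=2, Y=2, V=1, W=0, X=0) weight 1/2160
  … 374 more
Group by Y:
  weight(Y=0) = 17/135
  weight(Y=1) = 28/135
  weight(Y=2) = 17/135
Total weight = 17/135 + 28/135 + 17/135 = 62/135
P(Y=0 | obs) = 17/135 / 62/135 = 17/62
P(Y=1 | obs) = 28/135 / 62/135 = 14/31
P(Y=2 | obs) = 17/135 / 62/135 = 17/62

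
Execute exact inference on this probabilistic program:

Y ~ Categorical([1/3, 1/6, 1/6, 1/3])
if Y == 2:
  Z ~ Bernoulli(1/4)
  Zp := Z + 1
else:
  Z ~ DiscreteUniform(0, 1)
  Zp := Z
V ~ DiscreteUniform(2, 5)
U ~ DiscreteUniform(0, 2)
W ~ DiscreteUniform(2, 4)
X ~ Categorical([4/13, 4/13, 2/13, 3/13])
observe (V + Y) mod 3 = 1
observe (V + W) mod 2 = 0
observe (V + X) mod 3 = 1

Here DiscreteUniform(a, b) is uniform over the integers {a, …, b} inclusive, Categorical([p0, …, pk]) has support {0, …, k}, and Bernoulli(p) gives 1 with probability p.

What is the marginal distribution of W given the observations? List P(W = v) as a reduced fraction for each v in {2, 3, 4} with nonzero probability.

Enumerate traces; 72 have nonzero weight after conditioning:
  (Y=0, Z=0, V=4, U=0, W=2, X=0) weight 1/702
  (Y=0, Z=0, V=4, U=0, W=2, X=3) weight 1/936
  (Y=0, Z=0, V=4, U=0, W=4, X=0) weight 1/702
  (Y=0, Z=0, V=4, U=0, W=4, X=3) weight 1/936
  (Y=0, Z=0, V=4, U=1, W=2, X=0) weight 1/702
  (Y=0, Z=0, V=4, U=1, W=2, X=3) weight 1/936
  (Y=0, Z=0, V=4, U=1, W=4, X=0) weight 1/702
  (Y=0, Z=0, V=4, U=1, W=4, X=3) weight 1/936
  (Y=1, Z=0, V=3, U=0, W=3, X=1) weight 1/1404
  … 63 more
Group by W:
  weight(W=2) = 5/156
  weight(W=3) = 1/156
  weight(W=4) = 5/156
Total weight = 5/156 + 1/156 + 5/156 = 11/156
P(W=2 | obs) = 5/156 / 11/156 = 5/11
P(W=3 | obs) = 1/156 / 11/156 = 1/11
P(W=4 | obs) = 5/156 / 11/156 = 5/11

P(W=2) = 5/11, P(W=3) = 1/11, P(W=4) = 5/11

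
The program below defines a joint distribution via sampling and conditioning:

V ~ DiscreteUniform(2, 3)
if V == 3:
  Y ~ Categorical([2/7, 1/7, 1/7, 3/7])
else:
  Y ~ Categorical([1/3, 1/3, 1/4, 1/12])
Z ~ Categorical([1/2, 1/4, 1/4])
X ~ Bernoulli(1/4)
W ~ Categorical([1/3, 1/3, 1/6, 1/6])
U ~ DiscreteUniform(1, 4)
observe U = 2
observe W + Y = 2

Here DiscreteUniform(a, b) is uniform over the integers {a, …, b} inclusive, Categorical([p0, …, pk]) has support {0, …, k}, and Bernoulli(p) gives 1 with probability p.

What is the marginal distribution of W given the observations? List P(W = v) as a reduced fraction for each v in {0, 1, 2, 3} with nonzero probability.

Enumerate traces; 36 have nonzero weight after conditioning:
  (V=2, Y=0, Z=0, X=0, W=2, U=2) weight 1/384
  (V=2, Y=0, Z=0, X=1, W=2, U=2) weight 1/1152
  (V=2, Y=0, Z=1, X=0, W=2, U=2) weight 1/768
  (V=2, Y=0, Z=1, X=1, W=2, U=2) weight 1/2304
  (V=2, Y=0, Z=2, X=0, W=2, U=2) weight 1/768
  (V=2, Y=0, Z=2, X=1, W=2, U=2) weight 1/2304
  (V=2, Y=1, Z=0, X=0, W=1, U=2) weight 1/192
  (V=2, Y=1, Z=0, X=1, W=1, U=2) weight 1/576
  (V=2, Y=2, Z=0, X=0, W=0, U=2) weight 1/256
  … 27 more
Group by W:
  weight(W=0) = 11/672
  weight(W=1) = 5/252
  weight(W=2) = 13/1008
Total weight = 11/672 + 5/252 + 13/1008 = 11/224
P(W=0 | obs) = 11/672 / 11/224 = 1/3
P(W=1 | obs) = 5/252 / 11/224 = 40/99
P(W=2 | obs) = 13/1008 / 11/224 = 26/99

P(W=0) = 1/3, P(W=1) = 40/99, P(W=2) = 26/99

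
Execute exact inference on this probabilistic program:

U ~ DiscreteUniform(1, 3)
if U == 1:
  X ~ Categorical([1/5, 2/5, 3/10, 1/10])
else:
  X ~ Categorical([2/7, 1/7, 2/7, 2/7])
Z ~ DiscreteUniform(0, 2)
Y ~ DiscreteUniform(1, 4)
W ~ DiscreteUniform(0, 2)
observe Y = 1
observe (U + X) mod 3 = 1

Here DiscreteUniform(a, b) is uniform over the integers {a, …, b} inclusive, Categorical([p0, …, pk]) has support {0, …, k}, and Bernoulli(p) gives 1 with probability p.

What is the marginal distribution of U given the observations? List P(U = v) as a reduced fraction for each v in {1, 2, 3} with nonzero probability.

Enumerate traces; 36 have nonzero weight after conditioning:
  (U=1, X=0, Z=0, Y=1, W=0) weight 1/540
  (U=1, X=0, Z=0, Y=1, W=1) weight 1/540
  (U=1, X=0, Z=0, Y=1, W=2) weight 1/540
  (U=1, X=0, Z=1, Y=1, W=0) weight 1/540
  (U=1, X=0, Z=1, Y=1, W=1) weight 1/540
  (U=1, X=0, Z=1, Y=1, W=2) weight 1/540
  (U=1, X=0, Z=2, Y=1, W=0) weight 1/540
  (U=1, X=0, Z=2, Y=1, W=1) weight 1/540
  (U=2, X=2, Z=0, Y=1, W=0) weight 1/378
  (U=3, X=1, Z=0, Y=1, W=0) weight 1/756
  … 26 more
Group by U:
  weight(U=1) = 1/40
  weight(U=2) = 1/42
  weight(U=3) = 1/84
Total weight = 1/40 + 1/42 + 1/84 = 17/280
P(U=1 | obs) = 1/40 / 17/280 = 7/17
P(U=2 | obs) = 1/42 / 17/280 = 20/51
P(U=3 | obs) = 1/84 / 17/280 = 10/51

P(U=1) = 7/17, P(U=2) = 20/51, P(U=3) = 10/51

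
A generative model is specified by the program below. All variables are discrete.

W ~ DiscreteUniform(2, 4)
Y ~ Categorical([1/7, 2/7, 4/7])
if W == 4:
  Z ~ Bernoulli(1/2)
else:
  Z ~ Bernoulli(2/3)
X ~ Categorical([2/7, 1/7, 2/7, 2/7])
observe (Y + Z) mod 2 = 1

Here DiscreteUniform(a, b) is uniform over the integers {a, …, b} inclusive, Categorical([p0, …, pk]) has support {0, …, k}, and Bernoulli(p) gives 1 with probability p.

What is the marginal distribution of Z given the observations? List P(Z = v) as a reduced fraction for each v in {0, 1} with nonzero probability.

Enumerate traces; 36 have nonzero weight after conditioning:
  (W=2, Y=0, Z=1, X=0) weight 4/441
  (W=2, Y=0, Z=1, X=1) weight 2/441
  (W=2, Y=0, Z=1, X=2) weight 4/441
  (W=2, Y=0, Z=1, X=3) weight 4/441
  (W=2, Y=1, Z=0, X=0) weight 4/441
  (W=2, Y=1, Z=0, X=1) weight 2/441
  (W=2, Y=1, Z=0, X=2) weight 4/441
  (W=2, Y=1, Z=0, X=3) weight 4/441
  … 28 more
Group by Z:
  weight(Z=0) = 1/9
  weight(Z=1) = 55/126
Total weight = 1/9 + 55/126 = 23/42
P(Z=0 | obs) = 1/9 / 23/42 = 14/69
P(Z=1 | obs) = 55/126 / 23/42 = 55/69

P(Z=0) = 14/69, P(Z=1) = 55/69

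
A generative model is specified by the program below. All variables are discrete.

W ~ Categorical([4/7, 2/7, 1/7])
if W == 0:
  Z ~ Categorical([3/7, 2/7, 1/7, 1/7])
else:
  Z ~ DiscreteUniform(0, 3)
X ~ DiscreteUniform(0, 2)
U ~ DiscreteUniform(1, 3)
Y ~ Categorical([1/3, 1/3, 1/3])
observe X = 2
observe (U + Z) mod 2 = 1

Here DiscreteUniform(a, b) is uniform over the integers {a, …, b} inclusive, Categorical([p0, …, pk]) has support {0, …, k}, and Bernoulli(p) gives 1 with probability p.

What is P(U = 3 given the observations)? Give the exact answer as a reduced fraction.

P(U = 3 | obs) = 53/151

Enumerate traces; 54 have nonzero weight after conditioning:
  (W=0, Z=0, X=2, U=1, Y=0) weight 4/441
  (W=0, Z=0, X=2, U=1, Y=1) weight 4/441
  (W=0, Z=0, X=2, U=1, Y=2) weight 4/441
  (W=0, Z=0, X=2, U=3, Y=0) weight 4/441
  (W=0, Z=0, X=2, U=3, Y=1) weight 4/441
  (W=0, Z=0, X=2, U=3, Y=2) weight 4/441
  (W=0, Z=1, X=2, U=2, Y=0) weight 8/1323
  (W=0, Z=1, X=2, U=2, Y=1) weight 8/1323
  … 46 more
Group by U:
  weight(U=1) = 53/882
  weight(U=2) = 5/98
  weight(U=3) = 53/882
Total weight = 53/882 + 5/98 + 53/882 = 151/882
P(U=1 | obs) = 53/882 / 151/882 = 53/151
P(U=2 | obs) = 5/98 / 151/882 = 45/151
P(U=3 | obs) = 53/882 / 151/882 = 53/151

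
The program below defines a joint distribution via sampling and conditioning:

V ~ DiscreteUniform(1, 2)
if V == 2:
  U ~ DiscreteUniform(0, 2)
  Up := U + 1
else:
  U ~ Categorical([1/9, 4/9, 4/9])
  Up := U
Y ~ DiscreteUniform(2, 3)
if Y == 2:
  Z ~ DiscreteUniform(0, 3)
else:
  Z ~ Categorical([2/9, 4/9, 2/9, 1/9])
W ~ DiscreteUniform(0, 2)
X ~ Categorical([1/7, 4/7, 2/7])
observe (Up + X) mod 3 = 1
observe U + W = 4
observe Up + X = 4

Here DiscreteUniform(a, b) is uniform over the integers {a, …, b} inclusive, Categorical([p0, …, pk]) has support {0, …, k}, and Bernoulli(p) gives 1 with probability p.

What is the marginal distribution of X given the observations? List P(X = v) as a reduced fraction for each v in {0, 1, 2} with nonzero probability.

P(X=1) = 3/5, P(X=2) = 2/5

Enumerate traces; 16 have nonzero weight after conditioning:
  (V=1, U=2, Y=2, Z=0, W=2, X=2) weight 1/378
  (V=1, U=2, Y=2, Z=1, W=2, X=2) weight 1/378
  (V=1, U=2, Y=2, Z=2, W=2, X=2) weight 1/378
  (V=1, U=2, Y=2, Z=3, W=2, X=2) weight 1/378
  (V=1, U=2, Y=3, Z=0, W=2, X=2) weight 4/1701
  (V=1, U=2, Y=3, Z=1, W=2, X=2) weight 8/1701
  (V=1, U=2, Y=3, Z=2, W=2, X=2) weight 4/1701
  (V=1, U=2, Y=3, Z=3, W=2, X=2) weight 2/1701
  (V=2, U=2, Y=2, Z=0, W=2, X=1) weight 1/252
  … 7 more
Group by X:
  weight(X=1) = 2/63
  weight(X=2) = 4/189
Total weight = 2/63 + 4/189 = 10/189
P(X=1 | obs) = 2/63 / 10/189 = 3/5
P(X=2 | obs) = 4/189 / 10/189 = 2/5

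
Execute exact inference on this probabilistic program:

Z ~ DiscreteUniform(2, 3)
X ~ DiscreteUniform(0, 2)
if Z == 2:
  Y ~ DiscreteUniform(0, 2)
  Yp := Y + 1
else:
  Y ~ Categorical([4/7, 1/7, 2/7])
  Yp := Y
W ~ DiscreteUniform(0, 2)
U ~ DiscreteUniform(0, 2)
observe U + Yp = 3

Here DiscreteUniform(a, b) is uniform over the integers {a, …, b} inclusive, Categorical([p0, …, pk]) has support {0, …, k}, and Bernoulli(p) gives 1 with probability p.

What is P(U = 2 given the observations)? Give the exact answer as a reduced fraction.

Enumerate traces; 45 have nonzero weight after conditioning:
  (Z=2, X=0, Y=0, W=0, U=2) weight 1/162
  (Z=2, X=0, Y=0, W=1, U=2) weight 1/162
  (Z=2, X=0, Y=0, W=2, U=2) weight 1/162
  (Z=2, X=0, Y=1, W=0, U=1) weight 1/162
  (Z=2, X=0, Y=1, W=1, U=1) weight 1/162
  (Z=2, X=0, Y=1, W=2, U=1) weight 1/162
  (Z=2, X=0, Y=2, W=0, U=0) weight 1/162
  (Z=2, X=0, Y=2, W=1, U=0) weight 1/162
  … 37 more
Group by U:
  weight(U=0) = 1/18
  weight(U=1) = 13/126
  weight(U=2) = 5/63
Total weight = 1/18 + 13/126 + 5/63 = 5/21
P(U=0 | obs) = 1/18 / 5/21 = 7/30
P(U=1 | obs) = 13/126 / 5/21 = 13/30
P(U=2 | obs) = 5/63 / 5/21 = 1/3

P(U = 2 | obs) = 1/3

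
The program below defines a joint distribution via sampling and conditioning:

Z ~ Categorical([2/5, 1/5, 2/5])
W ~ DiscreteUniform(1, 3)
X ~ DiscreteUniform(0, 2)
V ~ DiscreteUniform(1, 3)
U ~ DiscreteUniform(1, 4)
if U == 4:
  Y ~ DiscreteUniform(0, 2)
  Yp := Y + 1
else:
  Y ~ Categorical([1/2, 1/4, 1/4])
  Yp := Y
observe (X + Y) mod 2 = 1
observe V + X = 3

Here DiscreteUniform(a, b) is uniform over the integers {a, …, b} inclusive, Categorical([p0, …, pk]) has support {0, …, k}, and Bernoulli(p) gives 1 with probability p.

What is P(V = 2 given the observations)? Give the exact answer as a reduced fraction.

P(V = 2 | obs) = 35/61

Enumerate traces; 144 have nonzero weight after conditioning:
  (Z=0, W=1, X=0, V=3, U=1, Y=1) weight 1/1080
  (Z=0, W=1, X=0, V=3, U=2, Y=1) weight 1/1080
  (Z=0, W=1, X=0, V=3, U=3, Y=1) weight 1/1080
  (Z=0, W=1, X=0, V=3, U=4, Y=1) weight 1/810
  (Z=0, W=1, X=1, V=2, U=1, Y=0) weight 1/540
  (Z=0, W=1, X=1, V=2, U=1, Y=2) weight 1/1080
  (Z=0, W=1, X=1, V=2, U=2, Y=0) weight 1/540
  (Z=0, W=1, X=1, V=2, U=2, Y=2) weight 1/1080
  (Z=0, W=1, X=2, V=1, U=1, Y=1) weight 1/1080
  … 135 more
Group by V:
  weight(V=1) = 13/432
  weight(V=2) = 35/432
  weight(V=3) = 13/432
Total weight = 13/432 + 35/432 + 13/432 = 61/432
P(V=1 | obs) = 13/432 / 61/432 = 13/61
P(V=2 | obs) = 35/432 / 61/432 = 35/61
P(V=3 | obs) = 13/432 / 61/432 = 13/61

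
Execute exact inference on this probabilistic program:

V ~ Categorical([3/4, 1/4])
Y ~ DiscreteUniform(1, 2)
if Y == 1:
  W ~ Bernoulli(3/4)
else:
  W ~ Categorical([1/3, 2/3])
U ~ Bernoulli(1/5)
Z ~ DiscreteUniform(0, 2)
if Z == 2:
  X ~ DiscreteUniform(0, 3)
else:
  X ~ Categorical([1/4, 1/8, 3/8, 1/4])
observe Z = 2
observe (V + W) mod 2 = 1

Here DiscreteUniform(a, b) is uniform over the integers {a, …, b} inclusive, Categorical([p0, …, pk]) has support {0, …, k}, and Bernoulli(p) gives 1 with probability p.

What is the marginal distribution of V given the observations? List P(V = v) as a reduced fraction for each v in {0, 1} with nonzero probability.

P(V=0) = 51/58, P(V=1) = 7/58

Enumerate traces; 32 have nonzero weight after conditioning:
  (V=0, Y=1, W=1, U=0, Z=2, X=0) weight 3/160
  (V=0, Y=1, W=1, U=0, Z=2, X=1) weight 3/160
  (V=0, Y=1, W=1, U=0, Z=2, X=2) weight 3/160
  (V=0, Y=1, W=1, U=0, Z=2, X=3) weight 3/160
  (V=0, Y=1, W=1, U=1, Z=2, X=0) weight 3/640
  (V=0, Y=1, W=1, U=1, Z=2, X=1) weight 3/640
  (V=0, Y=1, W=1, U=1, Z=2, X=2) weight 3/640
  (V=0, Y=1, W=1, U=1, Z=2, X=3) weight 3/640
  (V=1, Y=1, W=0, U=0, Z=2, X=0) weight 1/480
  … 23 more
Group by V:
  weight(V=0) = 17/96
  weight(V=1) = 7/288
Total weight = 17/96 + 7/288 = 29/144
P(V=0 | obs) = 17/96 / 29/144 = 51/58
P(V=1 | obs) = 7/288 / 29/144 = 7/58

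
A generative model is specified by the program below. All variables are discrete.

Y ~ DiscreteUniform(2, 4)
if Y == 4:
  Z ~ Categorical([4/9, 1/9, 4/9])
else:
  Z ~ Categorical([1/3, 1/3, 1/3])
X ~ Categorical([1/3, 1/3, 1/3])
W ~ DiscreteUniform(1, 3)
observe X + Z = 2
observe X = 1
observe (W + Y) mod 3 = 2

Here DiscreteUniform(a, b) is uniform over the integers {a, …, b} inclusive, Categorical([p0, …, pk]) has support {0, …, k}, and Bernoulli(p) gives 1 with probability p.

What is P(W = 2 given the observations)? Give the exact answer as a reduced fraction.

P(W = 2 | obs) = 3/7

Enumerate traces; 3 have nonzero weight after conditioning:
  (Y=2, Z=1, X=1, W=3) weight 1/81
  (Y=3, Z=1, X=1, W=2) weight 1/81
  (Y=4, Z=1, X=1, W=1) weight 1/243
Group by W:
  weight(W=1) = 1/243
  weight(W=2) = 1/81
  weight(W=3) = 1/81
Total weight = 1/243 + 1/81 + 1/81 = 7/243
P(W=1 | obs) = 1/243 / 7/243 = 1/7
P(W=2 | obs) = 1/81 / 7/243 = 3/7
P(W=3 | obs) = 1/81 / 7/243 = 3/7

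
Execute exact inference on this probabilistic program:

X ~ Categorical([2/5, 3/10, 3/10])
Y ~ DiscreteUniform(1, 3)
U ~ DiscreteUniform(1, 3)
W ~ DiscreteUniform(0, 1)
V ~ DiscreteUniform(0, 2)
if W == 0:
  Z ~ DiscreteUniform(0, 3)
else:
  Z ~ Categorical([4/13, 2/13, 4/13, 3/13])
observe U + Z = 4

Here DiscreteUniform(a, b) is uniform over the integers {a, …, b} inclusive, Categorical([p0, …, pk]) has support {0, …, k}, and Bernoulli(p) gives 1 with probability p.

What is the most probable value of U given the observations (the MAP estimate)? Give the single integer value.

argmax_v P(U = v | obs) = 2

Enumerate traces; 162 have nonzero weight after conditioning:
  (X=0, Y=1, U=1, W=0, V=0, Z=3) weight 1/540
  (X=0, Y=1, U=1, W=0, V=1, Z=3) weight 1/540
  (X=0, Y=1, U=1, W=0, V=2, Z=3) weight 1/540
  (X=0, Y=1, U=1, W=1, V=0, Z=3) weight 1/585
  (X=0, Y=1, U=1, W=1, V=1, Z=3) weight 1/585
  (X=0, Y=1, U=1, W=1, V=2, Z=3) weight 1/585
  (X=0, Y=1, U=2, W=0, V=0, Z=2) weight 1/540
  (X=0, Y=1, U=2, W=0, V=1, Z=2) weight 1/540
  (X=0, Y=1, U=3, W=0, V=0, Z=1) weight 1/540
  … 153 more
Group by U:
  weight(U=1) = 25/312
  weight(U=2) = 29/312
  weight(U=3) = 7/104
Total weight = 25/312 + 29/312 + 7/104 = 25/104
P(U=1 | obs) = 25/312 / 25/104 = 1/3
P(U=2 | obs) = 29/312 / 25/104 = 29/75
P(U=3 | obs) = 7/104 / 25/104 = 7/25
argmax = 2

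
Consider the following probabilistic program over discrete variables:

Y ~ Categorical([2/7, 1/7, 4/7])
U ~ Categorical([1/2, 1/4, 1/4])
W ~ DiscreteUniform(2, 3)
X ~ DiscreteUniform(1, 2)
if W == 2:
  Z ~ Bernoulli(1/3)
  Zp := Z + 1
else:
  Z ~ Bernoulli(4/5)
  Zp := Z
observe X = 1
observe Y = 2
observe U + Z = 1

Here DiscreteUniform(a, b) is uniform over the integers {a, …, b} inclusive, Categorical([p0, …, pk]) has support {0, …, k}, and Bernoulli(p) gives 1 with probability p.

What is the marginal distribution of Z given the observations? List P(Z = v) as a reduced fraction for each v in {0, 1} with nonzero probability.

P(Z=0) = 13/47, P(Z=1) = 34/47

Enumerate traces; 4 have nonzero weight after conditioning:
  (Y=2, U=0, W=2, X=1, Z=1) weight 1/42
  (Y=2, U=0, W=3, X=1, Z=1) weight 2/35
  (Y=2, U=1, W=2, X=1, Z=0) weight 1/42
  (Y=2, U=1, W=3, X=1, Z=0) weight 1/140
Group by Z:
  weight(Z=0) = 13/420
  weight(Z=1) = 17/210
Total weight = 13/420 + 17/210 = 47/420
P(Z=0 | obs) = 13/420 / 47/420 = 13/47
P(Z=1 | obs) = 17/210 / 47/420 = 34/47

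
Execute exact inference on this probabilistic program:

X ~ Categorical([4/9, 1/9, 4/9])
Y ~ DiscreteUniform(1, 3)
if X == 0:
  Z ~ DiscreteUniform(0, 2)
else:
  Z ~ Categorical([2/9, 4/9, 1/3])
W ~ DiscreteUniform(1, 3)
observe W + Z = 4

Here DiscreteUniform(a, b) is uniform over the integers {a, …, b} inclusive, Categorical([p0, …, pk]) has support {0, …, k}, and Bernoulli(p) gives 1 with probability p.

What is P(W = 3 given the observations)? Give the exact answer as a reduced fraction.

P(W = 3 | obs) = 32/59

Enumerate traces; 18 have nonzero weight after conditioning:
  (X=0, Y=1, Z=1, W=3) weight 4/243
  (X=0, Y=1, Z=2, W=2) weight 4/243
  (X=0, Y=2, Z=1, W=3) weight 4/243
  (X=0, Y=2, Z=2, W=2) weight 4/243
  (X=0, Y=3, Z=1, W=3) weight 4/243
  (X=0, Y=3, Z=2, W=2) weight 4/243
  (X=1, Y=1, Z=1, W=3) weight 4/729
  (X=1, Y=1, Z=2, W=2) weight 1/243
  … 10 more
Group by W:
  weight(W=2) = 1/9
  weight(W=3) = 32/243
Total weight = 1/9 + 32/243 = 59/243
P(W=2 | obs) = 1/9 / 59/243 = 27/59
P(W=3 | obs) = 32/243 / 59/243 = 32/59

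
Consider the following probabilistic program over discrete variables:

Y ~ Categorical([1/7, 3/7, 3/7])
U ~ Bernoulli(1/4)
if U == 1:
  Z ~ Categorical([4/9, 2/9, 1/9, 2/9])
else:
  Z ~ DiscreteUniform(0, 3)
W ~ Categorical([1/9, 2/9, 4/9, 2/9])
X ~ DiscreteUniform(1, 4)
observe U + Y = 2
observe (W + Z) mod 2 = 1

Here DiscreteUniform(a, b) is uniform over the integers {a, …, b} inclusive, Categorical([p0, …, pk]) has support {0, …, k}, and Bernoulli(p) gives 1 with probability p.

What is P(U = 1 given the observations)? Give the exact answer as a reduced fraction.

Enumerate traces; 64 have nonzero weight after conditioning:
  (Y=1, U=1, Z=0, W=1, X=1) weight 1/378
  (Y=1, U=1, Z=0, W=1, X=2) weight 1/378
  (Y=1, U=1, Z=0, W=1, X=3) weight 1/378
  (Y=1, U=1, Z=0, W=1, X=4) weight 1/378
  (Y=1, U=1, Z=0, W=3, X=1) weight 1/378
  (Y=1, U=1, Z=0, W=3, X=2) weight 1/378
  (Y=1, U=1, Z=0, W=3, X=3) weight 1/378
  (Y=1, U=1, Z=0, W=3, X=4) weight 1/378
  (Y=2, U=0, Z=0, W=1, X=1) weight 1/224
  … 55 more
Group by U:
  weight(U=0) = 9/56
  weight(U=1) = 10/189
Total weight = 9/56 + 10/189 = 323/1512
P(U=0 | obs) = 9/56 / 323/1512 = 243/323
P(U=1 | obs) = 10/189 / 323/1512 = 80/323

P(U = 1 | obs) = 80/323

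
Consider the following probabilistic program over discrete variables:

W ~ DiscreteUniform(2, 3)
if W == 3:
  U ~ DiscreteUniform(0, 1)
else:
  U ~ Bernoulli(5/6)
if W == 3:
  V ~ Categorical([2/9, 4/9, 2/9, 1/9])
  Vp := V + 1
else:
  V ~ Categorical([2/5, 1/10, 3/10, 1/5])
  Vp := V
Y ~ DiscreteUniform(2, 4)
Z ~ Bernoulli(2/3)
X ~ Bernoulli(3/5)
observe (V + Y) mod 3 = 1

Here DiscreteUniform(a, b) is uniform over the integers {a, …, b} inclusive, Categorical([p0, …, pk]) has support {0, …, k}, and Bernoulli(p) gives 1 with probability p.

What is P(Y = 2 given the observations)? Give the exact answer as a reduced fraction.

Enumerate traces; 64 have nonzero weight after conditioning:
  (W=2, U=0, V=0, Y=4, Z=0, X=0) weight 1/675
  (W=2, U=0, V=0, Y=4, Z=0, X=1) weight 1/450
  (W=2, U=0, V=0, Y=4, Z=1, X=0) weight 2/675
  (W=2, U=0, V=0, Y=4, Z=1, X=1) weight 1/225
  (W=2, U=0, V=1, Y=3, Z=0, X=0) weight 1/2700
  (W=2, U=0, V=1, Y=3, Z=0, X=1) weight 1/1800
  (W=2, U=0, V=1, Y=3, Z=1, X=0) weight 1/1350
  (W=2, U=0, V=1, Y=3, Z=1, X=1) weight 1/900
  (W=2, U=0, V=2, Y=2, Z=0, X=0) weight 1/900
  … 55 more
Group by Y:
  weight(Y=2) = 47/540
  weight(Y=3) = 49/540
  weight(Y=4) = 7/45
Total weight = 47/540 + 49/540 + 7/45 = 1/3
P(Y=2 | obs) = 47/540 / 1/3 = 47/180
P(Y=3 | obs) = 49/540 / 1/3 = 49/180
P(Y=4 | obs) = 7/45 / 1/3 = 7/15

P(Y = 2 | obs) = 47/180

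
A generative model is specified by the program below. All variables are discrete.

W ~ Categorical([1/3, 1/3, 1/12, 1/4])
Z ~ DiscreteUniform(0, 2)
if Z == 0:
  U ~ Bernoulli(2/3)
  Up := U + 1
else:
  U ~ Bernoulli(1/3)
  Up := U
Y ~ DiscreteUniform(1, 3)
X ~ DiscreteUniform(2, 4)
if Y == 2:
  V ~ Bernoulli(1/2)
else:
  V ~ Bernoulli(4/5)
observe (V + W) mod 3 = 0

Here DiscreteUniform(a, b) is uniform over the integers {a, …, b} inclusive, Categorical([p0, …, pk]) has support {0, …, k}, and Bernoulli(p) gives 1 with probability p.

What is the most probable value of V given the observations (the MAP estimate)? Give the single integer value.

Enumerate traces; 162 have nonzero weight after conditioning:
  (W=0, Z=0, U=0, Y=1, X=2, V=0) weight 1/1215
  (W=0, Z=0, U=0, Y=1, X=3, V=0) weight 1/1215
  (W=0, Z=0, U=0, Y=1, X=4, V=0) weight 1/1215
  (W=0, Z=0, U=0, Y=2, X=2, V=0) weight 1/486
  (W=0, Z=0, U=0, Y=2, X=3, V=0) weight 1/486
  (W=0, Z=0, U=0, Y=2, X=4, V=0) weight 1/486
  (W=0, Z=0, U=0, Y=3, X=2, V=0) weight 1/1215
  (W=0, Z=0, U=0, Y=3, X=3, V=0) weight 1/1215
  (W=2, Z=0, U=0, Y=1, X=2, V=1) weight 1/1215
  … 153 more
Group by V:
  weight(V=0) = 7/40
  weight(V=1) = 7/120
Total weight = 7/40 + 7/120 = 7/30
P(V=0 | obs) = 7/40 / 7/30 = 3/4
P(V=1 | obs) = 7/120 / 7/30 = 1/4
argmax = 0

argmax_v P(V = v | obs) = 0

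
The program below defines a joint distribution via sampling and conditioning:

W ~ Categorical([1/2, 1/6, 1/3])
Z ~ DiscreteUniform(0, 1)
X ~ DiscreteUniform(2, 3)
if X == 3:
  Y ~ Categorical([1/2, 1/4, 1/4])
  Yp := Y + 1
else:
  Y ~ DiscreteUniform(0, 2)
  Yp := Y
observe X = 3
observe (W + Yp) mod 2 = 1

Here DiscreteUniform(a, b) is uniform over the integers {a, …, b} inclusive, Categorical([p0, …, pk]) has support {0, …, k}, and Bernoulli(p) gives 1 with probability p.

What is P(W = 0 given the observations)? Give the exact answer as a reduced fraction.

Enumerate traces; 10 have nonzero weight after conditioning:
  (W=0, Z=0, X=3, Y=0) weight 1/16
  (W=0, Z=0, X=3, Y=2) weight 1/32
  (W=0, Z=1, X=3, Y=0) weight 1/16
  (W=0, Z=1, X=3, Y=2) weight 1/32
  (W=1, Z=0, X=3, Y=1) weight 1/96
  (W=1, Z=1, X=3, Y=1) weight 1/96
  (W=2, Z=0, X=3, Y=0) weight 1/24
  (W=2, Z=0, X=3, Y=2) weight 1/48
  … 2 more
Group by W:
  weight(W=0) = 3/16
  weight(W=1) = 1/48
  weight(W=2) = 1/8
Total weight = 3/16 + 1/48 + 1/8 = 1/3
P(W=0 | obs) = 3/16 / 1/3 = 9/16
P(W=1 | obs) = 1/48 / 1/3 = 1/16
P(W=2 | obs) = 1/8 / 1/3 = 3/8

P(W = 0 | obs) = 9/16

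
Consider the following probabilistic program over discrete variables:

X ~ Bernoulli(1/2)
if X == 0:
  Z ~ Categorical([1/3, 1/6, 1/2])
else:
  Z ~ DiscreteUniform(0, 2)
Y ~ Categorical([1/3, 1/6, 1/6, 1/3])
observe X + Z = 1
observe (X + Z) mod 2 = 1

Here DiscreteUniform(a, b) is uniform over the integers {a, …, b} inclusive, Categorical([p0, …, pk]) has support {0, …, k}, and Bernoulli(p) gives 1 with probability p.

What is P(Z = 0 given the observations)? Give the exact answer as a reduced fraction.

P(Z = 0 | obs) = 2/3

Enumerate traces; 8 have nonzero weight after conditioning:
  (X=0, Z=1, Y=0) weight 1/36
  (X=0, Z=1, Y=1) weight 1/72
  (X=0, Z=1, Y=2) weight 1/72
  (X=0, Z=1, Y=3) weight 1/36
  (X=1, Z=0, Y=0) weight 1/18
  (X=1, Z=0, Y=1) weight 1/36
  (X=1, Z=0, Y=2) weight 1/36
  (X=1, Z=0, Y=3) weight 1/18
Group by Z:
  weight(Z=0) = 1/6
  weight(Z=1) = 1/12
Total weight = 1/6 + 1/12 = 1/4
P(Z=0 | obs) = 1/6 / 1/4 = 2/3
P(Z=1 | obs) = 1/12 / 1/4 = 1/3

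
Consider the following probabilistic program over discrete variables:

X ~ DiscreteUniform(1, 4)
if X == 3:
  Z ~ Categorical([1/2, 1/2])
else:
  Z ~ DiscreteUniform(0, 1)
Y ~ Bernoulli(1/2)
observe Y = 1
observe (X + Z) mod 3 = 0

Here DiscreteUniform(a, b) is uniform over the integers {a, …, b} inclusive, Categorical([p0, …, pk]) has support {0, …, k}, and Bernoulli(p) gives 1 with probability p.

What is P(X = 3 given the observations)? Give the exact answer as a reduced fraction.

Enumerate traces; 2 have nonzero weight after conditioning:
  (X=2, Z=1, Y=1) weight 1/16
  (X=3, Z=0, Y=1) weight 1/16
Group by X:
  weight(X=2) = 1/16
  weight(X=3) = 1/16
Total weight = 1/16 + 1/16 = 1/8
P(X=2 | obs) = 1/16 / 1/8 = 1/2
P(X=3 | obs) = 1/16 / 1/8 = 1/2

P(X = 3 | obs) = 1/2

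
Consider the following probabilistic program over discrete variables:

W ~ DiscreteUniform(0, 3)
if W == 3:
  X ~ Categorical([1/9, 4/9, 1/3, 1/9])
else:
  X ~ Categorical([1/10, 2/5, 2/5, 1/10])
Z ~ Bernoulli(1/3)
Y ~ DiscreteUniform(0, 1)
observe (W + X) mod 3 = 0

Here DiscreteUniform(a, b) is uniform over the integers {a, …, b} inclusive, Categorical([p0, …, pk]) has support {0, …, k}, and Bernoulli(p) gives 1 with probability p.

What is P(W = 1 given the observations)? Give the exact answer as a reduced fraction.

P(W = 1 | obs) = 18/55

Enumerate traces; 24 have nonzero weight after conditioning:
  (W=0, X=0, Z=0, Y=0) weight 1/120
  (W=0, X=0, Z=0, Y=1) weight 1/120
  (W=0, X=0, Z=1, Y=0) weight 1/240
  (W=0, X=0, Z=1, Y=1) weight 1/240
  (W=0, X=3, Z=0, Y=0) weight 1/120
  (W=0, X=3, Z=0, Y=1) weight 1/120
  (W=0, X=3, Z=1, Y=0) weight 1/240
  (W=0, X=3, Z=1, Y=1) weight 1/240
  (W=1, X=2, Z=0, Y=0) weight 1/30
  (W=2, X=1, Z=0, Y=0) weight 1/30
  … 14 more
Group by W:
  weight(W=0) = 1/20
  weight(W=1) = 1/10
  weight(W=2) = 1/10
  weight(W=3) = 1/18
Total weight = 1/20 + 1/10 + 1/10 + 1/18 = 11/36
P(W=0 | obs) = 1/20 / 11/36 = 9/55
P(W=1 | obs) = 1/10 / 11/36 = 18/55
P(W=2 | obs) = 1/10 / 11/36 = 18/55
P(W=3 | obs) = 1/18 / 11/36 = 2/11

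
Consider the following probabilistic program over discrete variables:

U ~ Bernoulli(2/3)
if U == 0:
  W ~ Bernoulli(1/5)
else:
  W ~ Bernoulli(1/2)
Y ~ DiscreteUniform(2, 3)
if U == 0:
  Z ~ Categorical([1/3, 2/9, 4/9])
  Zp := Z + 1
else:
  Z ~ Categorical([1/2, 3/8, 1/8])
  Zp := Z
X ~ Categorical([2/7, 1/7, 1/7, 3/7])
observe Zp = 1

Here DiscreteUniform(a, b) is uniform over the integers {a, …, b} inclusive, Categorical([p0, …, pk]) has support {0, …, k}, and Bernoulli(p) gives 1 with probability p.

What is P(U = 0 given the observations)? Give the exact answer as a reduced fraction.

Enumerate traces; 32 have nonzero weight after conditioning:
  (U=0, W=0, Y=2, Z=0, X=0) weight 4/315
  (U=0, W=0, Y=2, Z=0, X=1) weight 2/315
  (U=0, W=0, Y=2, Z=0, X=2) weight 2/315
  (U=0, W=0, Y=2, Z=0, X=3) weight 2/105
  (U=0, W=0, Y=3, Z=0, X=0) weight 4/315
  (U=0, W=0, Y=3, Z=0, X=1) weight 2/315
  (U=0, W=0, Y=3, Z=0, X=2) weight 2/315
  (U=0, W=0, Y=3, Z=0, X=3) weight 2/105
  (U=1, W=0, Y=2, Z=1, X=0) weight 1/56
  … 23 more
Group by U:
  weight(U=0) = 1/9
  weight(U=1) = 1/4
Total weight = 1/9 + 1/4 = 13/36
P(U=0 | obs) = 1/9 / 13/36 = 4/13
P(U=1 | obs) = 1/4 / 13/36 = 9/13

P(U = 0 | obs) = 4/13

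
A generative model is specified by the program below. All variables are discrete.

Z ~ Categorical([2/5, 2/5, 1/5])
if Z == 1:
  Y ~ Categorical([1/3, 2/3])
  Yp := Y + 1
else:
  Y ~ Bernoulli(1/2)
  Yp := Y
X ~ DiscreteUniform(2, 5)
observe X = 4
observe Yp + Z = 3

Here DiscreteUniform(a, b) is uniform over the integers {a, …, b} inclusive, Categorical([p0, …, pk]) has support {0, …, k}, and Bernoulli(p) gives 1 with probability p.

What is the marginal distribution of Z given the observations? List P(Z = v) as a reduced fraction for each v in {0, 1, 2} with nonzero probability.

Enumerate traces; 2 have nonzero weight after conditioning:
  (Z=1, Y=1, X=4) weight 1/15
  (Z=2, Y=1, X=4) weight 1/40
Group by Z:
  weight(Z=1) = 1/15
  weight(Z=2) = 1/40
Total weight = 1/15 + 1/40 = 11/120
P(Z=1 | obs) = 1/15 / 11/120 = 8/11
P(Z=2 | obs) = 1/40 / 11/120 = 3/11

P(Z=1) = 8/11, P(Z=2) = 3/11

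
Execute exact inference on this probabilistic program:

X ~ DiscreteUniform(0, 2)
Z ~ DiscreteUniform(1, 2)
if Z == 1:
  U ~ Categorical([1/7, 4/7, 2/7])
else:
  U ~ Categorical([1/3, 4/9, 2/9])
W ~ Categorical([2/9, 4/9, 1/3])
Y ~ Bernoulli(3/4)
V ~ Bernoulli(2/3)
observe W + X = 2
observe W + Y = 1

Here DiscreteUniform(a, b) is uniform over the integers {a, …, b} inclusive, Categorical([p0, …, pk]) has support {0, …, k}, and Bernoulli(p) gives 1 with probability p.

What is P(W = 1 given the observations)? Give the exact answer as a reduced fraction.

P(W = 1 | obs) = 2/5

Enumerate traces; 24 have nonzero weight after conditioning:
  (X=1, Z=1, U=0, W=1, Y=0, V=0) weight 1/1134
  (X=1, Z=1, U=0, W=1, Y=0, V=1) weight 1/567
  (X=1, Z=1, U=1, W=1, Y=0, V=0) weight 2/567
  (X=1, Z=1, U=1, W=1, Y=0, V=1) weight 4/567
  (X=1, Z=1, U=2, W=1, Y=0, V=0) weight 1/567
  (X=1, Z=1, U=2, W=1, Y=0, V=1) weight 2/567
  (X=1, Z=2, U=0, W=1, Y=0, V=0) weight 1/486
  (X=1, Z=2, U=0, W=1, Y=0, V=1) weight 1/243
  (X=2, Z=1, U=0, W=0, Y=1, V=0) weight 1/756
  … 15 more
Group by W:
  weight(W=0) = 1/18
  weight(W=1) = 1/27
Total weight = 1/18 + 1/27 = 5/54
P(W=0 | obs) = 1/18 / 5/54 = 3/5
P(W=1 | obs) = 1/27 / 5/54 = 2/5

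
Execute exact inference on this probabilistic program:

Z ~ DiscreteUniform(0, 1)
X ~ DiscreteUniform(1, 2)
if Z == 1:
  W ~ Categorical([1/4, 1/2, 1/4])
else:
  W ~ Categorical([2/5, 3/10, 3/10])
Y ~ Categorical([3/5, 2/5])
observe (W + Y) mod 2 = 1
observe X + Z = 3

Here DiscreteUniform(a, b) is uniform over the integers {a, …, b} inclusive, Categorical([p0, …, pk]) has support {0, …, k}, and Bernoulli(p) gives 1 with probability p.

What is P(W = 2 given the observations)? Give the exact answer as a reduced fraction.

P(W = 2 | obs) = 1/5

Enumerate traces; 3 have nonzero weight after conditioning:
  (Z=1, X=2, W=0, Y=1) weight 1/40
  (Z=1, X=2, W=1, Y=0) weight 3/40
  (Z=1, X=2, W=2, Y=1) weight 1/40
Group by W:
  weight(W=0) = 1/40
  weight(W=1) = 3/40
  weight(W=2) = 1/40
Total weight = 1/40 + 3/40 + 1/40 = 1/8
P(W=0 | obs) = 1/40 / 1/8 = 1/5
P(W=1 | obs) = 3/40 / 1/8 = 3/5
P(W=2 | obs) = 1/40 / 1/8 = 1/5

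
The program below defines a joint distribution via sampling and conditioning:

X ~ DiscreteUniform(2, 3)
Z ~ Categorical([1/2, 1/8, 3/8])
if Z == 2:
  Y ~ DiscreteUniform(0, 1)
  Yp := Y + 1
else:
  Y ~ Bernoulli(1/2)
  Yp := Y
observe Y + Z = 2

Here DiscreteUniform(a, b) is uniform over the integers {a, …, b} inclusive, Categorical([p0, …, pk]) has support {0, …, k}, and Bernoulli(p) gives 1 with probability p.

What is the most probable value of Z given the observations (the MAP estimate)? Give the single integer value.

Enumerate traces; 4 have nonzero weight after conditioning:
  (X=2, Z=1, Y=1) weight 1/32
  (X=2, Z=2, Y=0) weight 3/32
  (X=3, Z=1, Y=1) weight 1/32
  (X=3, Z=2, Y=0) weight 3/32
Group by Z:
  weight(Z=1) = 1/16
  weight(Z=2) = 3/16
Total weight = 1/16 + 3/16 = 1/4
P(Z=1 | obs) = 1/16 / 1/4 = 1/4
P(Z=2 | obs) = 3/16 / 1/4 = 3/4
argmax = 2

argmax_v P(Z = v | obs) = 2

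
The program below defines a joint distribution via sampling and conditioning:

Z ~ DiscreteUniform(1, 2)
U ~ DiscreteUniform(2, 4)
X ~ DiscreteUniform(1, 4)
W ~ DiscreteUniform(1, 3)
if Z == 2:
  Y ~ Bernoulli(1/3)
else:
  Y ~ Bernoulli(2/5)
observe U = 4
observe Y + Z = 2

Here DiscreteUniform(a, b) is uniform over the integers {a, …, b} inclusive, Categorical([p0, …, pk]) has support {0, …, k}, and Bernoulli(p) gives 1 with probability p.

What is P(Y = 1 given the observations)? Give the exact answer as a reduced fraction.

P(Y = 1 | obs) = 3/8

Enumerate traces; 24 have nonzero weight after conditioning:
  (Z=1, U=4, X=1, W=1, Y=1) weight 1/180
  (Z=1, U=4, X=1, W=2, Y=1) weight 1/180
  (Z=1, U=4, X=1, W=3, Y=1) weight 1/180
  (Z=1, U=4, X=2, W=1, Y=1) weight 1/180
  (Z=1, U=4, X=2, W=2, Y=1) weight 1/180
  (Z=1, U=4, X=2, W=3, Y=1) weight 1/180
  (Z=1, U=4, X=3, W=1, Y=1) weight 1/180
  (Z=1, U=4, X=3, W=2, Y=1) weight 1/180
  (Z=2, U=4, X=1, W=1, Y=0) weight 1/108
  … 15 more
Group by Y:
  weight(Y=0) = 1/9
  weight(Y=1) = 1/15
Total weight = 1/9 + 1/15 = 8/45
P(Y=0 | obs) = 1/9 / 8/45 = 5/8
P(Y=1 | obs) = 1/15 / 8/45 = 3/8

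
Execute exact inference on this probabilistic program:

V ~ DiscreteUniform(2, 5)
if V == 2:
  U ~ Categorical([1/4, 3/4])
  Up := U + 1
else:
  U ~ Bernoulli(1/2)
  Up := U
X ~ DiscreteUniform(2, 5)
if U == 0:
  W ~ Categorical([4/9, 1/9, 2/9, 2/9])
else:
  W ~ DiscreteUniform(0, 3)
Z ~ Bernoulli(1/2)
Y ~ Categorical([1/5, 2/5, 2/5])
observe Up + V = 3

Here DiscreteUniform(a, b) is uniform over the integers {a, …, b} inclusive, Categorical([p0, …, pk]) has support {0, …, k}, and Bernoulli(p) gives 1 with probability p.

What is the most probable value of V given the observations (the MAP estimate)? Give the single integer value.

argmax_v P(V = v | obs) = 3

Enumerate traces; 192 have nonzero weight after conditioning:
  (V=2, U=0, X=2, W=0, Z=0, Y=0) weight 1/1440
  (V=2, U=0, X=2, W=0, Z=0, Y=1) weight 1/720
  (V=2, U=0, X=2, W=0, Z=0, Y=2) weight 1/720
  (V=2, U=0, X=2, W=0, Z=1, Y=0) weight 1/1440
  (V=2, U=0, X=2, W=0, Z=1, Y=1) weight 1/720
  (V=2, U=0, X=2, W=0, Z=1, Y=2) weight 1/720
  (V=2, U=0, X=2, W=1, Z=0, Y=0) weight 1/5760
  (V=2, U=0, X=2, W=1, Z=0, Y=1) weight 1/2880
  (V=3, U=0, X=2, W=0, Z=0, Y=0) weight 1/720
  … 183 more
Group by V:
  weight(V=2) = 1/16
  weight(V=3) = 1/8
Total weight = 1/16 + 1/8 = 3/16
P(V=2 | obs) = 1/16 / 3/16 = 1/3
P(V=3 | obs) = 1/8 / 3/16 = 2/3
argmax = 3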